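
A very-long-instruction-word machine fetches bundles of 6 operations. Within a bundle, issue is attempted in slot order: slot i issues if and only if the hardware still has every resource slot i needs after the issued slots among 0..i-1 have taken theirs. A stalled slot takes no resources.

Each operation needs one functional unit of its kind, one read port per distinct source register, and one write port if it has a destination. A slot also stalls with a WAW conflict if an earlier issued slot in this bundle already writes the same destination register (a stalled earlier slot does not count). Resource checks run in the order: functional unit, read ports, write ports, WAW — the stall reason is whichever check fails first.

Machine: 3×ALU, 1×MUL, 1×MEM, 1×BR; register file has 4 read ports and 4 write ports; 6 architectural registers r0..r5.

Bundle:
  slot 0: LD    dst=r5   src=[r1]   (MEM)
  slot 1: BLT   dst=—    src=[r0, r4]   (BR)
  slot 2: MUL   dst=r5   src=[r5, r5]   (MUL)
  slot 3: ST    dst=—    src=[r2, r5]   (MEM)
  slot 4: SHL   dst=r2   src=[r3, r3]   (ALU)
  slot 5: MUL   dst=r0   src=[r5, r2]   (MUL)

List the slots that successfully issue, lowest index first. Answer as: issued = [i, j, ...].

issued = [0, 1, 4]

(0) want 1×MEM +1rd +1wr — yes → AL3|MU1|ME0|BR1|rd3|wr3
(1) want 1×BR +2rd +0wr — yes → AL3|MU1|ME0|BR0|rd1|wr3
(2) want 1×MUL +1rd +1wr — WAW → AL3|MU1|ME0|BR0|rd1|wr3
(3) want 1×MEM +2rd +0wr — FU → AL3|MU1|ME0|BR0|rd1|wr3
(4) want 1×ALU +1rd +1wr — yes → AL2|MU1|ME0|BR0|rd0|wr2
(5) want 1×MUL +2rd +1wr — RD_PORT → AL2|MU1|ME0|BR0|rd0|wr2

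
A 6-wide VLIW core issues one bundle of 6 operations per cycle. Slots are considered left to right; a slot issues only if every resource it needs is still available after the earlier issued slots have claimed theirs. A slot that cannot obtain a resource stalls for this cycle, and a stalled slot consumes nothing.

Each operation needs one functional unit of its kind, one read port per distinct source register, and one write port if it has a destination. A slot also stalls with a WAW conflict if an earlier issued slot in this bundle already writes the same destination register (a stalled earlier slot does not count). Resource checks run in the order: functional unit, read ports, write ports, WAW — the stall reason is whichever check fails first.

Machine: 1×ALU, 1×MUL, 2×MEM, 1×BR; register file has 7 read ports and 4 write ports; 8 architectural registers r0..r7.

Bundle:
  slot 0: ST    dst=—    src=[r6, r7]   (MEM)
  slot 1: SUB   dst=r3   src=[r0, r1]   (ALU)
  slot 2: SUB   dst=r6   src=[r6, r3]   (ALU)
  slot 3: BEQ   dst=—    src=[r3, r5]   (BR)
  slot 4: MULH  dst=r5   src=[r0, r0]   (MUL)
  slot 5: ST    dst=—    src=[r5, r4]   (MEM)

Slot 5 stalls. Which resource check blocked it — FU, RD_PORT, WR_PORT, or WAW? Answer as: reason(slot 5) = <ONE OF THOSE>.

[0] MEM needs rd=2 wr=0: ok; after: ALU=1 MUL=1 MEM=1 BR=1, R=5, W=4
[1] ALU needs rd=2 wr=1: ok; after: ALU=0 MUL=1 MEM=1 BR=1, R=3, W=3
[2] ALU needs rd=2 wr=1: FU; after: ALU=0 MUL=1 MEM=1 BR=1, R=3, W=3
[3] BR needs rd=2 wr=0: ok; after: ALU=0 MUL=1 MEM=1 BR=0, R=1, W=3
[4] MUL needs rd=1 wr=1: ok; after: ALU=0 MUL=0 MEM=1 BR=0, R=0, W=2
[5] MEM needs rd=2 wr=0: RD_PORT; after: ALU=0 MUL=0 MEM=1 BR=0, R=0, W=2

reason(slot 5) = RD_PORT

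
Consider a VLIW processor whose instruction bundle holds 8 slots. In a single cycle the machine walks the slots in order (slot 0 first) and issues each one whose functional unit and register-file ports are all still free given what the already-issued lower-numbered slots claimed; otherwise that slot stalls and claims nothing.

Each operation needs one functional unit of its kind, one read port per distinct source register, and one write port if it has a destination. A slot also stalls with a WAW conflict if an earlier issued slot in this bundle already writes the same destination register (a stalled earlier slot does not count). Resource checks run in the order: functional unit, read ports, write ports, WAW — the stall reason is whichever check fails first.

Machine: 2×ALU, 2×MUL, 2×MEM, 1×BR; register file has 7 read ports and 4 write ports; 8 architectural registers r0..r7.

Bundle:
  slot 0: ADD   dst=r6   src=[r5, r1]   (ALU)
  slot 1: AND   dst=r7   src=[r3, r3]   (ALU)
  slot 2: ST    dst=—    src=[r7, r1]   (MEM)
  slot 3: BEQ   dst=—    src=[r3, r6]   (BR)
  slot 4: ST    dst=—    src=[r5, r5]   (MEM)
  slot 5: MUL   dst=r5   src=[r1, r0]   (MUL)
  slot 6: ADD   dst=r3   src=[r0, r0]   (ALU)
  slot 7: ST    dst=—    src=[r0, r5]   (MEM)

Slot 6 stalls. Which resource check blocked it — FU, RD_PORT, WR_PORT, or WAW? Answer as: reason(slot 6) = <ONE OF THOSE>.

[0] ALU needs rd=2 wr=1: ok; after: ALU=1 MUL=2 MEM=2 BR=1, R=5, W=3
[1] ALU needs rd=1 wr=1: ok; after: ALU=0 MUL=2 MEM=2 BR=1, R=4, W=2
[2] MEM needs rd=2 wr=0: ok; after: ALU=0 MUL=2 MEM=1 BR=1, R=2, W=2
[3] BR needs rd=2 wr=0: ok; after: ALU=0 MUL=2 MEM=1 BR=0, R=0, W=2
[4] MEM needs rd=1 wr=0: RD_PORT; after: ALU=0 MUL=2 MEM=1 BR=0, R=0, W=2
[5] MUL needs rd=2 wr=1: RD_PORT; after: ALU=0 MUL=2 MEM=1 BR=0, R=0, W=2
[6] ALU needs rd=1 wr=1: FU; after: ALU=0 MUL=2 MEM=1 BR=0, R=0, W=2
[7] MEM needs rd=2 wr=0: RD_PORT; after: ALU=0 MUL=2 MEM=1 BR=0, R=0, W=2

reason(slot 6) = FU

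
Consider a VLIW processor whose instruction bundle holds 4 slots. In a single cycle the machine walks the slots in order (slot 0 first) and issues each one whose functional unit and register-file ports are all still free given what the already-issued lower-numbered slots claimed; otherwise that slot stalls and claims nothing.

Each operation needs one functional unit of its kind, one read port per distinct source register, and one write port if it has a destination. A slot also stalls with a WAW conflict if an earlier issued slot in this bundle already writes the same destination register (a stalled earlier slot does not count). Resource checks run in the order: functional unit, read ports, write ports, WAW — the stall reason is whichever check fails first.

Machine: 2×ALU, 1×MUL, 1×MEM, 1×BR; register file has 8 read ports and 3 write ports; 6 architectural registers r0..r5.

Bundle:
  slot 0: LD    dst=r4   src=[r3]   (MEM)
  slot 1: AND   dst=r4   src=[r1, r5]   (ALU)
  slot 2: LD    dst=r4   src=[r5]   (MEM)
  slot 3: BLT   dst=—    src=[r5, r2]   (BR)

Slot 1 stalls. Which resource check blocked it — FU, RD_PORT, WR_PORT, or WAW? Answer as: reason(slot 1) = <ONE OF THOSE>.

slot 0 (MEM): ISSUE — free A2,Mu1,Ld0,B1 rp7 wp2
slot 1 (ALU): stall WAW — free A2,Mu1,Ld0,B1 rp7 wp2
slot 2 (MEM): stall FU — free A2,Mu1,Ld0,B1 rp7 wp2
slot 3 (BR): ISSUE — free A2,Mu1,Ld0,B0 rp5 wp2

reason(slot 1) = WAW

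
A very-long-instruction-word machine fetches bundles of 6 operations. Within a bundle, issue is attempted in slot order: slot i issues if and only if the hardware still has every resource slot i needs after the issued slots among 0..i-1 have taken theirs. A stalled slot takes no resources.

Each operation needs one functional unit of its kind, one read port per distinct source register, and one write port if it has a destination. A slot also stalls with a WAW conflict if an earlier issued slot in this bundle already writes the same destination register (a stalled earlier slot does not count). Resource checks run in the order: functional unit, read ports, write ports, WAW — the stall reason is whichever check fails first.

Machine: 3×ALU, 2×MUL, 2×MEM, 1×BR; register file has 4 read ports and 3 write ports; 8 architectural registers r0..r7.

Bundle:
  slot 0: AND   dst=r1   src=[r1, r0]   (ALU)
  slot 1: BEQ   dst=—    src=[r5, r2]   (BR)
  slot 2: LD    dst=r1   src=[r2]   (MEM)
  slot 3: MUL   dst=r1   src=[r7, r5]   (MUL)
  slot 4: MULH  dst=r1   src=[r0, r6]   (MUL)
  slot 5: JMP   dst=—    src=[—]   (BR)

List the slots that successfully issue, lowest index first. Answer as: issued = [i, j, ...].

issued = [0, 1]

  0. ALU→r1 ⇒ go  {2A/2Mu/2Ld/1B | 2r 2w}
  1. BR ⇒ go  {2A/2Mu/2Ld/0B | 0r 2w}
  2. MEM→r1 ⇒ no(RD_PORT)  {2A/2Mu/2Ld/0B | 0r 2w}
  3. MUL→r1 ⇒ no(RD_PORT)  {2A/2Mu/2Ld/0B | 0r 2w}
  4. MUL→r1 ⇒ no(RD_PORT)  {2A/2Mu/2Ld/0B | 0r 2w}
  5. BR ⇒ no(FU)  {2A/2Mu/2Ld/0B | 0r 2w}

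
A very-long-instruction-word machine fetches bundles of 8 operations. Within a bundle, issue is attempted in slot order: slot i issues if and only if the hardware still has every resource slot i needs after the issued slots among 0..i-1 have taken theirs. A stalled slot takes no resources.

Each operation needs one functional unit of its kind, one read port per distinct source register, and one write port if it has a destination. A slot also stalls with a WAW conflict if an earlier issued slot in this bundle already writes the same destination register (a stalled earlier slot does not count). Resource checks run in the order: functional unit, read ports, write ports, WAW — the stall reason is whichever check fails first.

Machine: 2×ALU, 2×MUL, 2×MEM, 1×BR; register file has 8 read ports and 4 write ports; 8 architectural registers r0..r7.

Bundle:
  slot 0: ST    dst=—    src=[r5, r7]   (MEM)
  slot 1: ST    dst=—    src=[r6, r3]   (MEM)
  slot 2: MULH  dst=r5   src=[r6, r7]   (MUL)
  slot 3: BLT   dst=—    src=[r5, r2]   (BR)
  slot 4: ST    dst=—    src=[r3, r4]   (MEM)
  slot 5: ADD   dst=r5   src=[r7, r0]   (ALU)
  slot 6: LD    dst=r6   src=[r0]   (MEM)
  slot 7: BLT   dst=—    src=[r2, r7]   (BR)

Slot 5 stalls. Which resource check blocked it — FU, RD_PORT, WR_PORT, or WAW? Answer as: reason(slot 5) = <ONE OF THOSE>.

reason(slot 5) = RD_PORT

  0. MEM ⇒ go  {2A/2Mu/1Ld/1B | 6r 4w}
  1. MEM ⇒ go  {2A/2Mu/0Ld/1B | 4r 4w}
  2. MUL→r5 ⇒ go  {2A/1Mu/0Ld/1B | 2r 3w}
  3. BR ⇒ go  {2A/1Mu/0Ld/0B | 0r 3w}
  4. MEM ⇒ no(FU)  {2A/1Mu/0Ld/0B | 0r 3w}
  5. ALU→r5 ⇒ no(RD_PORT)  {2A/1Mu/0Ld/0B | 0r 3w}
  6. MEM→r6 ⇒ no(FU)  {2A/1Mu/0Ld/0B | 0r 3w}
  7. BR ⇒ no(FU)  {2A/1Mu/0Ld/0B | 0r 3w}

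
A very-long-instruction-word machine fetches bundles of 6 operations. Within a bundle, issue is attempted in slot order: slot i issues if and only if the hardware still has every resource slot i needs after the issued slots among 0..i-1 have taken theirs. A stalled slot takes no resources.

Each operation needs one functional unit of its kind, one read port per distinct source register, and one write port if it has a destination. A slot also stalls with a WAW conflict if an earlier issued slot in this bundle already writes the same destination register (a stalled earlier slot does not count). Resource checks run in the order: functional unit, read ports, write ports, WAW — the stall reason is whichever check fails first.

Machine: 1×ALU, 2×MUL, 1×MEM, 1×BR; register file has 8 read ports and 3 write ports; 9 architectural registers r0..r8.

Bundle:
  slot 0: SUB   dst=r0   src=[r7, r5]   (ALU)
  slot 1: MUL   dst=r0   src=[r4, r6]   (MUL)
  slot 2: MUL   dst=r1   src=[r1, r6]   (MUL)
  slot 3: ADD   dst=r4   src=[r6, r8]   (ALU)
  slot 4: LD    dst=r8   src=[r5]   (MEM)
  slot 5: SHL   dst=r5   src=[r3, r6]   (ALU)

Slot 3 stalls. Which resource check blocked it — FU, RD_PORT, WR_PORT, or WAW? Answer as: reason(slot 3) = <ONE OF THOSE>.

reason(slot 3) = FU

[0] ALU needs rd=2 wr=1: ok; after: ALU=0 MUL=2 MEM=1 BR=1, R=6, W=2
[1] MUL needs rd=2 wr=1: WAW; after: ALU=0 MUL=2 MEM=1 BR=1, R=6, W=2
[2] MUL needs rd=2 wr=1: ok; after: ALU=0 MUL=1 MEM=1 BR=1, R=4, W=1
[3] ALU needs rd=2 wr=1: FU; after: ALU=0 MUL=1 MEM=1 BR=1, R=4, W=1
[4] MEM needs rd=1 wr=1: ok; after: ALU=0 MUL=1 MEM=0 BR=1, R=3, W=0
[5] ALU needs rd=2 wr=1: FU; after: ALU=0 MUL=1 MEM=0 BR=1, R=3, W=0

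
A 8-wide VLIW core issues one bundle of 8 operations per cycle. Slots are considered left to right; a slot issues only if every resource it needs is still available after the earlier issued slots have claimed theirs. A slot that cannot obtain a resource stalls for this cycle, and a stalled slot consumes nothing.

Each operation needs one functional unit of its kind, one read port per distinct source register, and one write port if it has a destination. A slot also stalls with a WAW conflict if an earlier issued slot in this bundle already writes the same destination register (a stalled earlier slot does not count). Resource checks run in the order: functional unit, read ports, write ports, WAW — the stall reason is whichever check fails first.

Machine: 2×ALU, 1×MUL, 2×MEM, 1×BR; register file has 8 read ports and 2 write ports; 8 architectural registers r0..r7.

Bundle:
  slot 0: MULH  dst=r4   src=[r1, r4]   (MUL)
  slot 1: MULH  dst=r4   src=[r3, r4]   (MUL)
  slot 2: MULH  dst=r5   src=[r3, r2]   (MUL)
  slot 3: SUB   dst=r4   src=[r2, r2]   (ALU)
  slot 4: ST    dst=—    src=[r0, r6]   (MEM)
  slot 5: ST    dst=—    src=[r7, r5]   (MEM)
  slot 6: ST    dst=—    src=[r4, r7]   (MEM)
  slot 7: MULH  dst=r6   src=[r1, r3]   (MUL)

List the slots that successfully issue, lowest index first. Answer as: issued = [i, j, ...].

issued = [0, 4, 5]

  0. MUL→r4 ⇒ go  {2A/0Mu/2Ld/1B | 6r 1w}
  1. MUL→r4 ⇒ no(FU)  {2A/0Mu/2Ld/1B | 6r 1w}
  2. MUL→r5 ⇒ no(FU)  {2A/0Mu/2Ld/1B | 6r 1w}
  3. ALU→r4 ⇒ no(WAW)  {2A/0Mu/2Ld/1B | 6r 1w}
  4. MEM ⇒ go  {2A/0Mu/1Ld/1B | 4r 1w}
  5. MEM ⇒ go  {2A/0Mu/0Ld/1B | 2r 1w}
  6. MEM ⇒ no(FU)  {2A/0Mu/0Ld/1B | 2r 1w}
  7. MUL→r6 ⇒ no(FU)  {2A/0Mu/0Ld/1B | 2r 1w}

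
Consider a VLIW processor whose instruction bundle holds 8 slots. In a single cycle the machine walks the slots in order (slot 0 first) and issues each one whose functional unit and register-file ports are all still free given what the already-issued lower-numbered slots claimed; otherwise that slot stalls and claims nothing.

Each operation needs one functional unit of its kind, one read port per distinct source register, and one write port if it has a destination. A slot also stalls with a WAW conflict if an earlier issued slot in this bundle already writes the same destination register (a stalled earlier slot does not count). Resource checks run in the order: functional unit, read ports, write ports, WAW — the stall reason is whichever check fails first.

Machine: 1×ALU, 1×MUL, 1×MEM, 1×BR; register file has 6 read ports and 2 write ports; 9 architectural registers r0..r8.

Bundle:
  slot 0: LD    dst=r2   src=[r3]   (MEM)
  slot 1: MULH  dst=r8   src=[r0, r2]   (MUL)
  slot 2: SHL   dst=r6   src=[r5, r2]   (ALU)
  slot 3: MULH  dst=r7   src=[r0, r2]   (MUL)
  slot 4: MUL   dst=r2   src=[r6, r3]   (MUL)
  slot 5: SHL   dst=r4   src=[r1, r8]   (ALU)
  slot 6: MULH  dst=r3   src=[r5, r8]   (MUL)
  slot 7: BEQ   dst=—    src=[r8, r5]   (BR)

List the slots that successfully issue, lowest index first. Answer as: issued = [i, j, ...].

issued = [0, 1, 7]

[0] MEM needs rd=1 wr=1: ok; after: ALU=1 MUL=1 MEM=0 BR=1, R=5, W=1
[1] MUL needs rd=2 wr=1: ok; after: ALU=1 MUL=0 MEM=0 BR=1, R=3, W=0
[2] ALU needs rd=2 wr=1: WR_PORT; after: ALU=1 MUL=0 MEM=0 BR=1, R=3, W=0
[3] MUL needs rd=2 wr=1: FU; after: ALU=1 MUL=0 MEM=0 BR=1, R=3, W=0
[4] MUL needs rd=2 wr=1: FU; after: ALU=1 MUL=0 MEM=0 BR=1, R=3, W=0
[5] ALU needs rd=2 wr=1: WR_PORT; after: ALU=1 MUL=0 MEM=0 BR=1, R=3, W=0
[6] MUL needs rd=2 wr=1: FU; after: ALU=1 MUL=0 MEM=0 BR=1, R=3, W=0
[7] BR needs rd=2 wr=0: ok; after: ALU=1 MUL=0 MEM=0 BR=0, R=1, W=0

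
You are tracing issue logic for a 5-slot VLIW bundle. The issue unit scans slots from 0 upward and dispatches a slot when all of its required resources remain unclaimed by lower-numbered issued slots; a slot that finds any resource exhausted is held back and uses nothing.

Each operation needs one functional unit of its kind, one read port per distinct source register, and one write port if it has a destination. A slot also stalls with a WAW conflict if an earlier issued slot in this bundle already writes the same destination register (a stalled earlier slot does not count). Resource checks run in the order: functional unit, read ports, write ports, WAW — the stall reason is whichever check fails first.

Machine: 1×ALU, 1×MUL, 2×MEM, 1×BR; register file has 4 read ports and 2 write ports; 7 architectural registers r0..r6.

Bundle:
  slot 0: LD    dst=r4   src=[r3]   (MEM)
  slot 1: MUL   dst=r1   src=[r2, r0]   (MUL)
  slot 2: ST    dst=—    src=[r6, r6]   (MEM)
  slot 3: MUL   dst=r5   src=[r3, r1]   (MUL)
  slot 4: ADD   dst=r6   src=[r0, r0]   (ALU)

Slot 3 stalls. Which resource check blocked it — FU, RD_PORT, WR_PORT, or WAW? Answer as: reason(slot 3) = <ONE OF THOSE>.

(0) want 1×MEM +1rd +1wr — yes → AL1|MU1|ME1|BR1|rd3|wr1
(1) want 1×MUL +2rd +1wr — yes → AL1|MU0|ME1|BR1|rd1|wr0
(2) want 1×MEM +1rd +0wr — yes → AL1|MU0|ME0|BR1|rd0|wr0
(3) want 1×MUL +2rd +1wr — FU → AL1|MU0|ME0|BR1|rd0|wr0
(4) want 1×ALU +1rd +1wr — RD_PORT → AL1|MU0|ME0|BR1|rd0|wr0

reason(slot 3) = FU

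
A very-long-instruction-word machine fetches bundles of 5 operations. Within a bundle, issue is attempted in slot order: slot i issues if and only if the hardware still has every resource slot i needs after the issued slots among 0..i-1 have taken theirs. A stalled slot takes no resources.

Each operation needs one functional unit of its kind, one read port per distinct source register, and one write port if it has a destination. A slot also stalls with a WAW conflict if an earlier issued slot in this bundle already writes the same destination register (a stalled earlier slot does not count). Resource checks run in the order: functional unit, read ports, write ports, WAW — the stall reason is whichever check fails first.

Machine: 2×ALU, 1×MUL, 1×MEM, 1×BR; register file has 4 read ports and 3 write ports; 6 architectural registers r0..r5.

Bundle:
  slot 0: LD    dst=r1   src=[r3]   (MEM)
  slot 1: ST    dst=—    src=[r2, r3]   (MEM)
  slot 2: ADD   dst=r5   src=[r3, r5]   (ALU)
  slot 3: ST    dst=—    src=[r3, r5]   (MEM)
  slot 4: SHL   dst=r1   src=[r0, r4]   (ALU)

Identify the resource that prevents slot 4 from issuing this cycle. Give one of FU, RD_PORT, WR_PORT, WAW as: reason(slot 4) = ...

#0 MEM src=r3 dispatched  <A:2 Mu:1 Ld:0 B:1 rd:3 wr:2>
#1 MEM src=r2,r3 held:FU  <A:2 Mu:1 Ld:0 B:1 rd:3 wr:2>
#2 ALU src=r3,r5 dispatched  <A:1 Mu:1 Ld:0 B:1 rd:1 wr:1>
#3 MEM src=r3,r5 held:FU  <A:1 Mu:1 Ld:0 B:1 rd:1 wr:1>
#4 ALU src=r0,r4 held:RD_PORT  <A:1 Mu:1 Ld:0 B:1 rd:1 wr:1>

reason(slot 4) = RD_PORT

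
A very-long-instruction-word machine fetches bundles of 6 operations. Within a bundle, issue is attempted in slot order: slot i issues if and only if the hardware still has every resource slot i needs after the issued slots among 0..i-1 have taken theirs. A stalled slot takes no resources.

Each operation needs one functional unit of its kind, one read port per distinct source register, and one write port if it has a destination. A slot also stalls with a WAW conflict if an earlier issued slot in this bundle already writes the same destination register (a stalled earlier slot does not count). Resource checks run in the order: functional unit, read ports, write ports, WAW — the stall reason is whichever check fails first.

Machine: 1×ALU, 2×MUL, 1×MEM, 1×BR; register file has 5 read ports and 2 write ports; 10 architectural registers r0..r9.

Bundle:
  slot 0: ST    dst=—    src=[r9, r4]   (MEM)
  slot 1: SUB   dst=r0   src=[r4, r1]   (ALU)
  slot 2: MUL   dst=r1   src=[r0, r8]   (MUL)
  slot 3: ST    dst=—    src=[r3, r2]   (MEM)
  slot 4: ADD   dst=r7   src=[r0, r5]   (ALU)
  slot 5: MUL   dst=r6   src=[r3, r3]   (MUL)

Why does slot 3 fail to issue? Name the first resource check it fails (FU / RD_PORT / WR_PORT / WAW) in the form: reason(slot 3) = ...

reason(slot 3) = FU

(0) want 1×MEM +2rd +0wr — yes → AL1|MU2|ME0|BR1|rd3|wr2
(1) want 1×ALU +2rd +1wr — yes → AL0|MU2|ME0|BR1|rd1|wr1
(2) want 1×MUL +2rd +1wr — RD_PORT → AL0|MU2|ME0|BR1|rd1|wr1
(3) want 1×MEM +2rd +0wr — FU → AL0|MU2|ME0|BR1|rd1|wr1
(4) want 1×ALU +2rd +1wr — FU → AL0|MU2|ME0|BR1|rd1|wr1
(5) want 1×MUL +1rd +1wr — yes → AL0|MU1|ME0|BR1|rd0|wr0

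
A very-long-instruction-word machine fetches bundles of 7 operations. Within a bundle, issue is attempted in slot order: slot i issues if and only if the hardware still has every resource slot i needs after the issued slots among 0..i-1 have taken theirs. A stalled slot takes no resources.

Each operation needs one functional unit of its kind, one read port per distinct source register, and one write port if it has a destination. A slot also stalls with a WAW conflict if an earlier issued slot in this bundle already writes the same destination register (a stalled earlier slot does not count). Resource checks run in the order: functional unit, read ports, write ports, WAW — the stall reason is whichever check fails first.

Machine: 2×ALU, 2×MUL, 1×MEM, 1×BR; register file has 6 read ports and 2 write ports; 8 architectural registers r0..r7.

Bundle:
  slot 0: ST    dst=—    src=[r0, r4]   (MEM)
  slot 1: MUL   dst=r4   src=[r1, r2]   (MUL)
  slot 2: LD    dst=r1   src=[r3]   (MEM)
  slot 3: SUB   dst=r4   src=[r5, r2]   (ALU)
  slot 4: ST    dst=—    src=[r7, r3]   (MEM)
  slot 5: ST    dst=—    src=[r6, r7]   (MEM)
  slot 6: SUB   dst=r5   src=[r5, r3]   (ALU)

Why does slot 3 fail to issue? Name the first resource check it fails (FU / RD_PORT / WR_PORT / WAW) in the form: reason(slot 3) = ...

(0) want 1×MEM +2rd +0wr — yes → AL2|MU2|ME0|BR1|rd4|wr2
(1) want 1×MUL +2rd +1wr — yes → AL2|MU1|ME0|BR1|rd2|wr1
(2) want 1×MEM +1rd +1wr — FU → AL2|MU1|ME0|BR1|rd2|wr1
(3) want 1×ALU +2rd +1wr — WAW → AL2|MU1|ME0|BR1|rd2|wr1
(4) want 1×MEM +2rd +0wr — FU → AL2|MU1|ME0|BR1|rd2|wr1
(5) want 1×MEM +2rd +0wr — FU → AL2|MU1|ME0|BR1|rd2|wr1
(6) want 1×ALU +2rd +1wr — yes → AL1|MU1|ME0|BR1|rd0|wr0

reason(slot 3) = WAW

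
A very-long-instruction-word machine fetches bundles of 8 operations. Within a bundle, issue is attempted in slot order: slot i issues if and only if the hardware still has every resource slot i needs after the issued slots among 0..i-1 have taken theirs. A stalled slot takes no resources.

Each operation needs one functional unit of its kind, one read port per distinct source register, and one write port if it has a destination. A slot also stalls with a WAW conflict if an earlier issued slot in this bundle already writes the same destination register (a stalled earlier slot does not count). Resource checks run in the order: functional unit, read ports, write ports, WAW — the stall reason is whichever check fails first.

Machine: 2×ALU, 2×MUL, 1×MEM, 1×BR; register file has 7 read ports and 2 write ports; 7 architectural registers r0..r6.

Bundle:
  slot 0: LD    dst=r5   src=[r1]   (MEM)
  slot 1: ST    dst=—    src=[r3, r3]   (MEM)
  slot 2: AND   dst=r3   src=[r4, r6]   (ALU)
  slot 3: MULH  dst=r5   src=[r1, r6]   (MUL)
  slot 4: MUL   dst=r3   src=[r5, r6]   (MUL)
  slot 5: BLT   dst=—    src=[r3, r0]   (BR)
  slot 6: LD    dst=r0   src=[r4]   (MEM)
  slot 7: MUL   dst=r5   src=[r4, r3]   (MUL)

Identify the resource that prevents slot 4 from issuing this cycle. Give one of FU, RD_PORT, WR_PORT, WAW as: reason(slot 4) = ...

#0 MEM src=r1 dispatched  <A:2 Mu:2 Ld:0 B:1 rd:6 wr:1>
#1 MEM src=r3,r3 held:FU  <A:2 Mu:2 Ld:0 B:1 rd:6 wr:1>
#2 ALU src=r4,r6 dispatched  <A:1 Mu:2 Ld:0 B:1 rd:4 wr:0>
#3 MUL src=r1,r6 held:WR_PORT  <A:1 Mu:2 Ld:0 B:1 rd:4 wr:0>
#4 MUL src=r5,r6 held:WR_PORT  <A:1 Mu:2 Ld:0 B:1 rd:4 wr:0>
#5 BR src=r3,r0 dispatched  <A:1 Mu:2 Ld:0 B:0 rd:2 wr:0>
#6 MEM src=r4 held:FU  <A:1 Mu:2 Ld:0 B:0 rd:2 wr:0>
#7 MUL src=r4,r3 held:WR_PORT  <A:1 Mu:2 Ld:0 B:0 rd:2 wr:0>

reason(slot 4) = WR_PORT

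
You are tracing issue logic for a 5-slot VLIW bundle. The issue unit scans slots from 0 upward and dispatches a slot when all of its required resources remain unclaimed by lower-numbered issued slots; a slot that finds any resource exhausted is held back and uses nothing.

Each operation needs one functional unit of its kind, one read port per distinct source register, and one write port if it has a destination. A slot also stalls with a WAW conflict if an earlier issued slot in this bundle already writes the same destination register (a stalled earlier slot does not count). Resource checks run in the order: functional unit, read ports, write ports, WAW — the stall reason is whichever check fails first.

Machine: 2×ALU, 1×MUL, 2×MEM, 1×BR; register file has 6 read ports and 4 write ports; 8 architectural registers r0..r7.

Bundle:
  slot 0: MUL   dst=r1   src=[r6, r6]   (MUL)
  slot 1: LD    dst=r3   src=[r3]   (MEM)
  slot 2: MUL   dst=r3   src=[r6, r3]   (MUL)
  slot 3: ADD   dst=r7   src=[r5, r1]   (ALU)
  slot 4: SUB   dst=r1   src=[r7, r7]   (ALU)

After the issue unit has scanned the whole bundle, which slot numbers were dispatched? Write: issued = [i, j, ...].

issued = [0, 1, 3]

(0) want 1×MUL +1rd +1wr — yes → AL2|MU0|ME2|BR1|rd5|wr3
(1) want 1×MEM +1rd +1wr — yes → AL2|MU0|ME1|BR1|rd4|wr2
(2) want 1×MUL +2rd +1wr — FU → AL2|MU0|ME1|BR1|rd4|wr2
(3) want 1×ALU +2rd +1wr — yes → AL1|MU0|ME1|BR1|rd2|wr1
(4) want 1×ALU +1rd +1wr — WAW → AL1|MU0|ME1|BR1|rd2|wr1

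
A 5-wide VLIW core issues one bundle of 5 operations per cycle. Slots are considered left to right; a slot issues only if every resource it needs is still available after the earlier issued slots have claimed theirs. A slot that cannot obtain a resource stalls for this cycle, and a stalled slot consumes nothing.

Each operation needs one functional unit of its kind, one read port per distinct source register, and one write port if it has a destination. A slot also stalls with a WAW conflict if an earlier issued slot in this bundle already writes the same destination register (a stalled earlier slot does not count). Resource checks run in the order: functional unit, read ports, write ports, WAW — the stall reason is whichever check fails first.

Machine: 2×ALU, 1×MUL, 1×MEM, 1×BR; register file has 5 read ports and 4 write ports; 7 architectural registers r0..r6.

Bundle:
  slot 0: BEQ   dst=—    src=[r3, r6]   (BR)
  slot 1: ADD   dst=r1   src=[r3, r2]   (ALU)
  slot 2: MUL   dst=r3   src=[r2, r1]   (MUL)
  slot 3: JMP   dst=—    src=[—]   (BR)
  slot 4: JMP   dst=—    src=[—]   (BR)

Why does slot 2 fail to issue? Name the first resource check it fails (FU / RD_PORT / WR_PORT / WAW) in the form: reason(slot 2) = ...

[0] BR needs rd=2 wr=0: ok; after: ALU=2 MUL=1 MEM=1 BR=0, R=3, W=4
[1] ALU needs rd=2 wr=1: ok; after: ALU=1 MUL=1 MEM=1 BR=0, R=1, W=3
[2] MUL needs rd=2 wr=1: RD_PORT; after: ALU=1 MUL=1 MEM=1 BR=0, R=1, W=3
[3] BR needs rd=0 wr=0: FU; after: ALU=1 MUL=1 MEM=1 BR=0, R=1, W=3
[4] BR needs rd=0 wr=0: FU; after: ALU=1 MUL=1 MEM=1 BR=0, R=1, W=3

reason(slot 2) = RD_PORT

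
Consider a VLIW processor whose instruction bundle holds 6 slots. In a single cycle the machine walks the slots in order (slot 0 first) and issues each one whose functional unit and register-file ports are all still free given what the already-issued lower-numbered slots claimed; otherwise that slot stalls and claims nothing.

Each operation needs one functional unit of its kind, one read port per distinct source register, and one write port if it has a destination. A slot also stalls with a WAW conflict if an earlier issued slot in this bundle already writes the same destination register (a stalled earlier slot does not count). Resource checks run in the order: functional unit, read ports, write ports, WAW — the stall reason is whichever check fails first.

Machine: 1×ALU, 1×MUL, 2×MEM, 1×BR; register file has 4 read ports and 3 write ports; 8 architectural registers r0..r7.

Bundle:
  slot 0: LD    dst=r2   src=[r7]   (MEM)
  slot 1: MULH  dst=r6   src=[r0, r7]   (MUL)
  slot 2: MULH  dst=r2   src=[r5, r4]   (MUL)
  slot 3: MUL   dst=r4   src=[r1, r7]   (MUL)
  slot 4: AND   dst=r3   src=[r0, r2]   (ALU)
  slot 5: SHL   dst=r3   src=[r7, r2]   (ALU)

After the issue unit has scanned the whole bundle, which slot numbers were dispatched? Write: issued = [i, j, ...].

(0) want 1×MEM +1rd +1wr — yes → AL1|MU1|ME1|BR1|rd3|wr2
(1) want 1×MUL +2rd +1wr — yes → AL1|MU0|ME1|BR1|rd1|wr1
(2) want 1×MUL +2rd +1wr — FU → AL1|MU0|ME1|BR1|rd1|wr1
(3) want 1×MUL +2rd +1wr — FU → AL1|MU0|ME1|BR1|rd1|wr1
(4) want 1×ALU +2rd +1wr — RD_PORT → AL1|MU0|ME1|BR1|rd1|wr1
(5) want 1×ALU +2rd +1wr — RD_PORT → AL1|MU0|ME1|BR1|rd1|wr1

issued = [0, 1]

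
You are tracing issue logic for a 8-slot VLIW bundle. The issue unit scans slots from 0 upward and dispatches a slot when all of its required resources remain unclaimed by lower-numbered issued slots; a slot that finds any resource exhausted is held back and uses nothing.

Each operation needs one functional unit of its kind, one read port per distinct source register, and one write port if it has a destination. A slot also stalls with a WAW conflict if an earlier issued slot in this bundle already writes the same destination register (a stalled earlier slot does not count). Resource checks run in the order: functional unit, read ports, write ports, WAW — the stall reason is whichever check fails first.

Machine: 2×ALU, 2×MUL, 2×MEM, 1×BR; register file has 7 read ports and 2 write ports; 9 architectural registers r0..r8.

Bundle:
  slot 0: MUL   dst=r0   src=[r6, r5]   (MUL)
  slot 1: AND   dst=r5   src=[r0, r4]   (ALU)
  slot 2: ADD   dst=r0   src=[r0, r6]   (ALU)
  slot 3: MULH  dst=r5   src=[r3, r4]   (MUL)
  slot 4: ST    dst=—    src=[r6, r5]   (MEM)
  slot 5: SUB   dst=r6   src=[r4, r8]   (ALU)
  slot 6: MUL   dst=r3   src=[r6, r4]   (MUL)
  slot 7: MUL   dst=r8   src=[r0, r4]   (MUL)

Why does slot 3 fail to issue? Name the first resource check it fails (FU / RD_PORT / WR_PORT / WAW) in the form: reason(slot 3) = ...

reason(slot 3) = WR_PORT

[0] MUL needs rd=2 wr=1: ok; after: ALU=2 MUL=1 MEM=2 BR=1, R=5, W=1
[1] ALU needs rd=2 wr=1: ok; after: ALU=1 MUL=1 MEM=2 BR=1, R=3, W=0
[2] ALU needs rd=2 wr=1: WR_PORT; after: ALU=1 MUL=1 MEM=2 BR=1, R=3, W=0
[3] MUL needs rd=2 wr=1: WR_PORT; after: ALU=1 MUL=1 MEM=2 BR=1, R=3, W=0
[4] MEM needs rd=2 wr=0: ok; after: ALU=1 MUL=1 MEM=1 BR=1, R=1, W=0
[5] ALU needs rd=2 wr=1: RD_PORT; after: ALU=1 MUL=1 MEM=1 BR=1, R=1, W=0
[6] MUL needs rd=2 wr=1: RD_PORT; after: ALU=1 MUL=1 MEM=1 BR=1, R=1, W=0
[7] MUL needs rd=2 wr=1: RD_PORT; after: ALU=1 MUL=1 MEM=1 BR=1, R=1, W=0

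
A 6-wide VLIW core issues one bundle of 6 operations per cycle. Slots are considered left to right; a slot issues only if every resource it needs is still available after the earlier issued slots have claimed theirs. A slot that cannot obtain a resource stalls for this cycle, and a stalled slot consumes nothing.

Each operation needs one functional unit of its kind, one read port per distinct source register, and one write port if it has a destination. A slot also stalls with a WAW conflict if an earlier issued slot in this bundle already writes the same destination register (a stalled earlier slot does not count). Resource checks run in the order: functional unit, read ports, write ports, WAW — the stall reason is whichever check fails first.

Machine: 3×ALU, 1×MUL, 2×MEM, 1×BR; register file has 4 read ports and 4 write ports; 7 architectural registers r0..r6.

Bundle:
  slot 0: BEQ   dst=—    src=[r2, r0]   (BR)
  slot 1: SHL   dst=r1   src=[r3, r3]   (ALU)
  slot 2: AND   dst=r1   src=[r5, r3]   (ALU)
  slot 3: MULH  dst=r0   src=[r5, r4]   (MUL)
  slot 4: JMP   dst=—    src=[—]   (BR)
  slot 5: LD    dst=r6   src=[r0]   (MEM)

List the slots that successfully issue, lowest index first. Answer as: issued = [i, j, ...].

issued = [0, 1, 5]

[0] BR needs rd=2 wr=0: ok; after: ALU=3 MUL=1 MEM=2 BR=0, R=2, W=4
[1] ALU needs rd=1 wr=1: ok; after: ALU=2 MUL=1 MEM=2 BR=0, R=1, W=3
[2] ALU needs rd=2 wr=1: RD_PORT; after: ALU=2 MUL=1 MEM=2 BR=0, R=1, W=3
[3] MUL needs rd=2 wr=1: RD_PORT; after: ALU=2 MUL=1 MEM=2 BR=0, R=1, W=3
[4] BR needs rd=0 wr=0: FU; after: ALU=2 MUL=1 MEM=2 BR=0, R=1, W=3
[5] MEM needs rd=1 wr=1: ok; after: ALU=2 MUL=1 MEM=1 BR=0, R=0, W=2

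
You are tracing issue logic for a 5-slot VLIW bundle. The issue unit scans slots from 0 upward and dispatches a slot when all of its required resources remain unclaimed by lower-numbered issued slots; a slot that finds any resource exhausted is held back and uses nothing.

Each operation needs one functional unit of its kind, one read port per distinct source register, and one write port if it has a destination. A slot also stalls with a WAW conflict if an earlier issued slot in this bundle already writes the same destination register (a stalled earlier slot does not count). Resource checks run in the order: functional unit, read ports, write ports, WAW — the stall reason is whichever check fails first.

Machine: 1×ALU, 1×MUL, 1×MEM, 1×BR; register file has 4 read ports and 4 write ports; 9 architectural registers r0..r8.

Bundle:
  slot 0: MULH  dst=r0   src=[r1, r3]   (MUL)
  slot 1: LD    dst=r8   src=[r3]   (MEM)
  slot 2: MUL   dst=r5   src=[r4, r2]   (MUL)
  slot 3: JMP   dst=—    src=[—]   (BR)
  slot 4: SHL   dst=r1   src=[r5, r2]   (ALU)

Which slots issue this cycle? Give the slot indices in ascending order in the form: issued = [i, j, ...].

issued = [0, 1, 3]

slot 0 (MUL): ISSUE — free A1,Mu0,Ld1,B1 rp2 wp3
slot 1 (MEM): ISSUE — free A1,Mu0,Ld0,B1 rp1 wp2
slot 2 (MUL): stall FU — free A1,Mu0,Ld0,B1 rp1 wp2
slot 3 (BR): ISSUE — free A1,Mu0,Ld0,B0 rp1 wp2
slot 4 (ALU): stall RD_PORT — free A1,Mu0,Ld0,B0 rp1 wp2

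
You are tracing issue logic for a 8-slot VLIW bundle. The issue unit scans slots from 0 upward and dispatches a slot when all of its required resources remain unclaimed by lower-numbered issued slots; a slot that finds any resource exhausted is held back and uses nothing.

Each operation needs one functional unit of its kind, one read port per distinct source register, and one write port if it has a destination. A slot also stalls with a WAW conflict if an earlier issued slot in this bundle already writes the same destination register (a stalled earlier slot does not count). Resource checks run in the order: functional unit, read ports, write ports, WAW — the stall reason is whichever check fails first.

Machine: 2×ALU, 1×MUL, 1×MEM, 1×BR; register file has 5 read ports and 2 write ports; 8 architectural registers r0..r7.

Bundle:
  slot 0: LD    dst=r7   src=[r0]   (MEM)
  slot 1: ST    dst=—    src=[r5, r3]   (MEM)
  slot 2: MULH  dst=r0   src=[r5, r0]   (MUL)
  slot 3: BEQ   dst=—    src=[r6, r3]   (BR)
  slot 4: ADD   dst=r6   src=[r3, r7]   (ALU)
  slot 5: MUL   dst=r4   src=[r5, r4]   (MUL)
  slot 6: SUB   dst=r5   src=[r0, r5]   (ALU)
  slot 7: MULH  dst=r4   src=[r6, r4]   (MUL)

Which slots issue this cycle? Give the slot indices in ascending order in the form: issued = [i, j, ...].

  0. MEM→r7 ⇒ go  {2A/1Mu/0Ld/1B | 4r 1w}
  1. MEM ⇒ no(FU)  {2A/1Mu/0Ld/1B | 4r 1w}
  2. MUL→r0 ⇒ go  {2A/0Mu/0Ld/1B | 2r 0w}
  3. BR ⇒ go  {2A/0Mu/0Ld/0B | 0r 0w}
  4. ALU→r6 ⇒ no(RD_PORT)  {2A/0Mu/0Ld/0B | 0r 0w}
  5. MUL→r4 ⇒ no(FU)  {2A/0Mu/0Ld/0B | 0r 0w}
  6. ALU→r5 ⇒ no(RD_PORT)  {2A/0Mu/0Ld/0B | 0r 0w}
  7. MUL→r4 ⇒ no(FU)  {2A/0Mu/0Ld/0B | 0r 0w}

issued = [0, 2, 3]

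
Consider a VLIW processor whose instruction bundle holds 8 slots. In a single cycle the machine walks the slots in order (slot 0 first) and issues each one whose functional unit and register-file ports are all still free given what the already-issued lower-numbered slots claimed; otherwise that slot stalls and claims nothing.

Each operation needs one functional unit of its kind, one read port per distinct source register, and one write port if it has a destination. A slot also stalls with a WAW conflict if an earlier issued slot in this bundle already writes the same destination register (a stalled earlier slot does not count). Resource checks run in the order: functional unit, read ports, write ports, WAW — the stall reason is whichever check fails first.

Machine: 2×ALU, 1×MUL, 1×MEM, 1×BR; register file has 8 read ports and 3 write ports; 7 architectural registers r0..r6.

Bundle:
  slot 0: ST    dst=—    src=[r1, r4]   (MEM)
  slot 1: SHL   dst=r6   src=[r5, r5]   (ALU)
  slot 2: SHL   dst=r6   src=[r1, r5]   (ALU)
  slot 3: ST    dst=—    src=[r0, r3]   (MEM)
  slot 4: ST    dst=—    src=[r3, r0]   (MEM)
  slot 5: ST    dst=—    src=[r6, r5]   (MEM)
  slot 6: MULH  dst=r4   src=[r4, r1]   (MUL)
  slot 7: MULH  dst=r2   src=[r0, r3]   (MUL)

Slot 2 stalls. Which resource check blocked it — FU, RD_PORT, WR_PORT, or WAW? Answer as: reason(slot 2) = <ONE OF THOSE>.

reason(slot 2) = WAW

slot 0 (MEM): ISSUE — free A2,Mu1,Ld0,B1 rp6 wp3
slot 1 (ALU): ISSUE — free A1,Mu1,Ld0,B1 rp5 wp2
slot 2 (ALU): stall WAW — free A1,Mu1,Ld0,B1 rp5 wp2
slot 3 (MEM): stall FU — free A1,Mu1,Ld0,B1 rp5 wp2
slot 4 (MEM): stall FU — free A1,Mu1,Ld0,B1 rp5 wp2
slot 5 (MEM): stall FU — free A1,Mu1,Ld0,B1 rp5 wp2
slot 6 (MUL): ISSUE — free A1,Mu0,Ld0,B1 rp3 wp1
slot 7 (MUL): stall FU — free A1,Mu0,Ld0,B1 rp3 wp1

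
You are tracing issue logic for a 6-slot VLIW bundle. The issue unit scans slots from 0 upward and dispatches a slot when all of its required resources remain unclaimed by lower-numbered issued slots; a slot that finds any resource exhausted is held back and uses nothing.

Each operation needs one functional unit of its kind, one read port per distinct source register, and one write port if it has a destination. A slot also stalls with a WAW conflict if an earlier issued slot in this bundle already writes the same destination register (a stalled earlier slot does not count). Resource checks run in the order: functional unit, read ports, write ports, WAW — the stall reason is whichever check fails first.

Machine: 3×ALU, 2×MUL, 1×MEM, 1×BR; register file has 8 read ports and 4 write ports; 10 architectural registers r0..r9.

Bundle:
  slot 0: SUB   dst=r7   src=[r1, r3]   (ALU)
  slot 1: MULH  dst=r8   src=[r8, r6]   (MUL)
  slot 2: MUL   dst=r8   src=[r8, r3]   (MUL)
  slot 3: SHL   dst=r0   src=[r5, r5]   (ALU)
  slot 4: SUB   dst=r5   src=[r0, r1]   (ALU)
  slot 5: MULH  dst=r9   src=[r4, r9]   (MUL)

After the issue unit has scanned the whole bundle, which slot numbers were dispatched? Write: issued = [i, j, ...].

issued = [0, 1, 3, 4]

slot 0 (ALU): ISSUE — free A2,Mu2,Ld1,B1 rp6 wp3
slot 1 (MUL): ISSUE — free A2,Mu1,Ld1,B1 rp4 wp2
slot 2 (MUL): stall WAW — free A2,Mu1,Ld1,B1 rp4 wp2
slot 3 (ALU): ISSUE — free A1,Mu1,Ld1,B1 rp3 wp1
slot 4 (ALU): ISSUE — free A0,Mu1,Ld1,B1 rp1 wp0
slot 5 (MUL): stall RD_PORT — free A0,Mu1,Ld1,B1 rp1 wp0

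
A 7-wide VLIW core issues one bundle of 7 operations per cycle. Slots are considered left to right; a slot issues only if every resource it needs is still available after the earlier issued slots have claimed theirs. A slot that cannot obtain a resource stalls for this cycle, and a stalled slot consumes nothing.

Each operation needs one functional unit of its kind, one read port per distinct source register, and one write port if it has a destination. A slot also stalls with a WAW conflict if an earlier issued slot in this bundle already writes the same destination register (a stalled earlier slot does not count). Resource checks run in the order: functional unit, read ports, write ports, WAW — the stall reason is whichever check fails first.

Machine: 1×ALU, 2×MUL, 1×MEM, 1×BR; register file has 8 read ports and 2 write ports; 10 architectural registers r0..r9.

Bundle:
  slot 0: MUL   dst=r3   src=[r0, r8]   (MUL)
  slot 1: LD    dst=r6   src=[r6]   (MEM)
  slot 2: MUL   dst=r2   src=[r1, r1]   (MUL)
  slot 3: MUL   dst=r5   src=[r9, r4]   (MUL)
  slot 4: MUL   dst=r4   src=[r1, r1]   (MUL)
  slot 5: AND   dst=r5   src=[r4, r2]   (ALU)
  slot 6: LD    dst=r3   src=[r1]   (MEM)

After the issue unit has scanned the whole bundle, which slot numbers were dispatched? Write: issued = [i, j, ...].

issued = [0, 1]

slot 0 (MUL): ISSUE — free A1,Mu1,Ld1,B1 rp6 wp1
slot 1 (MEM): ISSUE — free A1,Mu1,Ld0,B1 rp5 wp0
slot 2 (MUL): stall WR_PORT — free A1,Mu1,Ld0,B1 rp5 wp0
slot 3 (MUL): stall WR_PORT — free A1,Mu1,Ld0,B1 rp5 wp0
slot 4 (MUL): stall WR_PORT — free A1,Mu1,Ld0,B1 rp5 wp0
slot 5 (ALU): stall WR_PORT — free A1,Mu1,Ld0,B1 rp5 wp0
slot 6 (MEM): stall FU — free A1,Mu1,Ld0,B1 rp5 wp0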